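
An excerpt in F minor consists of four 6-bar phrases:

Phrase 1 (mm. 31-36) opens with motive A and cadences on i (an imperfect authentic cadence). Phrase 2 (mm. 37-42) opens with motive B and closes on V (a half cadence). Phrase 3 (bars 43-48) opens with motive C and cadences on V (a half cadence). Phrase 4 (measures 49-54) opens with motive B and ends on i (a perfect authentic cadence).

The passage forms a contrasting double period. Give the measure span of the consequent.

measures 43–54

In a double period the first pair of phrases (ending half cadence) is the large antecedent and the second pair (ending perfect authentic cadence) is the large consequent; the consequent is measures 43–54.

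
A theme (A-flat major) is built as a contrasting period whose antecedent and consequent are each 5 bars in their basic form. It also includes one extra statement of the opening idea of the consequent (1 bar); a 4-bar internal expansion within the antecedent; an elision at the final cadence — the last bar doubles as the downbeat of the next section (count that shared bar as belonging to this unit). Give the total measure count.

15 measures

Basic contrasting period: 5 + 5 = 10 bars.
10 (basic form) + 1 (extra statement) + 4 (internal expansion) = 15.
The elision shares a bar with the next section but does not change this unit's count.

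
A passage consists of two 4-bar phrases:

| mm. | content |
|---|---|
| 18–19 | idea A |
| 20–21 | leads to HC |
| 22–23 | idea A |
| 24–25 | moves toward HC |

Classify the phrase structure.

repeated phrase

Both phrases have the same opening (A) and the same cadence (half cadence): the second is a restatement, not a consequent, so this is a repeated phrase rather than a period.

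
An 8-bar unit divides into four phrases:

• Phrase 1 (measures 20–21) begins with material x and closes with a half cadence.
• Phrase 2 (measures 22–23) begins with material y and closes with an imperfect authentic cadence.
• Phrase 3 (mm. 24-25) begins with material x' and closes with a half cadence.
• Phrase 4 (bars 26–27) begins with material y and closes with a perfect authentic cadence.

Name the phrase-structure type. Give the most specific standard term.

parallel double period

Four phrases in two halves: the first half (mm. 20–23) ends with an imperfect authentic cadence, the second (mm. 24-27) with a perfect authentic cadence — a large antecedent–consequent pair, i.e. a double period.
Phrase 3 begins with the same material as phrase 1, making it parallel.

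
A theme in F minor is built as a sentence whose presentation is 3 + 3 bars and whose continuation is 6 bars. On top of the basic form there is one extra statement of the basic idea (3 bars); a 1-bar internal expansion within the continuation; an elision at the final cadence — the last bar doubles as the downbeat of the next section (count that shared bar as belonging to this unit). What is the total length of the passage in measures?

16 measures

Basic sentence: 3 + 3 + 6 = 12 bars.
12 (basic form) + 3 (extra statement) + 1 (internal expansion) = 16.
The elision shares a bar with the next section but does not change this unit's count.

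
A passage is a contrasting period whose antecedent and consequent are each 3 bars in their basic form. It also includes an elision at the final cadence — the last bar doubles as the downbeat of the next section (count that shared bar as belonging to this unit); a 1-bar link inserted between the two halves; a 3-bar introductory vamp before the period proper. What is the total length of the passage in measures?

10 measures

Basic contrasting period: 3 + 3 = 6 bars.
6 (basic form) + 1 (link) + 3 (introduction) = 10.
The elision shares a bar with the next section but does not change this unit's count.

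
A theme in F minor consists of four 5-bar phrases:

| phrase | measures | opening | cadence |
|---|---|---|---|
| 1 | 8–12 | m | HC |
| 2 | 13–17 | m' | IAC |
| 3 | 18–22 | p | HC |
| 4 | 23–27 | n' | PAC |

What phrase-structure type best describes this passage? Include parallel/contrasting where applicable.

Four phrases in two halves: the first half (mm. 8–17) ends with an imperfect authentic cadence, the second (bars 18-27) with a perfect authentic cadence — a large antecedent–consequent pair, i.e. a double period.
Phrase 3 begins with different material from phrase 1, making it contrasting.

contrasting double period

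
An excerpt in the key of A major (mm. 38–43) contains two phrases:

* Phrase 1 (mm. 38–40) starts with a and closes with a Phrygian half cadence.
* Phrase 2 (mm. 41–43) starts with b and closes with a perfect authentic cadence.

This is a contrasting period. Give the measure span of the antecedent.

The phrase ending with the weaker cadence (Phrygian half cadence) is the antecedent; the one ending more conclusively (perfect authentic cadence) is the consequent. The antecedent is measures 38–40.

measures 38–40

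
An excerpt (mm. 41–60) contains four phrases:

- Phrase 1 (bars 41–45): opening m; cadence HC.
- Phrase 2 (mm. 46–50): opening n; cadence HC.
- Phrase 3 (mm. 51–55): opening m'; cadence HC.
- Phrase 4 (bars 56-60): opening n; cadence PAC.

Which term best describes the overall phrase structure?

Four phrases in two halves: the first half (mm. 41-50) ends with a half cadence, the second (mm. 51-60) with a perfect authentic cadence — a large antecedent–consequent pair, i.e. a double period.
Phrase 3 begins with the same material as phrase 1, making it parallel.

parallel double period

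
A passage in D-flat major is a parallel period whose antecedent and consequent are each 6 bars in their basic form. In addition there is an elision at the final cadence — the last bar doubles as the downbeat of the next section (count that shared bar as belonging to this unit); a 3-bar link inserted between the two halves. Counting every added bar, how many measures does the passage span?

15 measures

Basic parallel period: 6 + 6 = 12 bars.
12 (basic form) + 3 (link) = 15.
The elision shares a bar with the next section but does not change this unit's count.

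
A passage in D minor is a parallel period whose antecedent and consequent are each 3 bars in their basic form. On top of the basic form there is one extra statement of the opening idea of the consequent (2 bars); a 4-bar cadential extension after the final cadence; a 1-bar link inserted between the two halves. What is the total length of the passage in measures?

13 measures

Basic parallel period: 3 + 3 = 6 bars.
6 (basic form) + 2 (extra statement) + 4 (cadential extension) + 1 (link) = 13.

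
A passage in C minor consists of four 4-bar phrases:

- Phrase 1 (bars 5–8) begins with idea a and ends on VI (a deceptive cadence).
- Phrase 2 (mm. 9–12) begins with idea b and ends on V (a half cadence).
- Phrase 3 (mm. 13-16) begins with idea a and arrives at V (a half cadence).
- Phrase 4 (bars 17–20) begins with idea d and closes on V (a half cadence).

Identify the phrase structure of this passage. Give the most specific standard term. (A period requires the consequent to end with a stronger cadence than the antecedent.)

Phrase 4 ends with a half cadence, no stronger than phrase 2's half cadence, so the four phrases do not form a double period; nor do phrases 3–4 duplicate 1–2, so it is not a repeated period. With no phrase reaching a conclusive cadence, the passage is a phrase group.

phrase group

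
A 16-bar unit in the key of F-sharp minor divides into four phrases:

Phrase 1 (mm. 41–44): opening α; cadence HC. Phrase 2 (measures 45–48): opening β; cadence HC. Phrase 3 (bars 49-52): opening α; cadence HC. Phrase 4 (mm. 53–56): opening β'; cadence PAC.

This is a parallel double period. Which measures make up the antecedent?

measures 41–48

In a double period the first pair of phrases (ending half cadence) is the large antecedent and the second pair (ending perfect authentic cadence) is the large consequent; the antecedent is measures 41–48.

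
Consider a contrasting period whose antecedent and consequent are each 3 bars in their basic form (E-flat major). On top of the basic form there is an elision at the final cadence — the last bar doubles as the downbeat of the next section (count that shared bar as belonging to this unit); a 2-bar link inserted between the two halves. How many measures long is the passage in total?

8 measures

Basic contrasting period: 3 + 3 = 6 bars.
6 (basic form) + 2 (link) = 8.
The elision shares a bar with the next section but does not change this unit's count.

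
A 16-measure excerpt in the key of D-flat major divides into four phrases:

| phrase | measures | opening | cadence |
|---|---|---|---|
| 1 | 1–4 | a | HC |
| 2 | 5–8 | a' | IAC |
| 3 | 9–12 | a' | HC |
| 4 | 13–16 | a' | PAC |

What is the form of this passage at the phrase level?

parallel double period

Four phrases in two halves: the first half (bars 1–8) ends with an imperfect authentic cadence, the second (mm. 9–16) with a perfect authentic cadence — a large antecedent–consequent pair, i.e. a double period.
Phrase 3 begins with the same material as phrase 1, making it parallel.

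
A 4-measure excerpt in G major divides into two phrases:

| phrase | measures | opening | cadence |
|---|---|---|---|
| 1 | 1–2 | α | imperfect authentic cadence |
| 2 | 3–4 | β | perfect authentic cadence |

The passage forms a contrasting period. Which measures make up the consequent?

The phrase ending with the weaker cadence (imperfect authentic cadence) is the antecedent; the one ending more conclusively (perfect authentic cadence) is the consequent. The consequent is measures 3–4.

measures 3–4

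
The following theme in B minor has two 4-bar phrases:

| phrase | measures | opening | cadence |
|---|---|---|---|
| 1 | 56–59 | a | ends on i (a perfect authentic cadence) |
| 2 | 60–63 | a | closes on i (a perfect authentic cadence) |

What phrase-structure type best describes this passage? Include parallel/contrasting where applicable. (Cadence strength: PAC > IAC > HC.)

repeated phrase

Both phrases have the same opening (a) and the same cadence (perfect authentic cadence): the second is a restatement, not a consequent, so this is a repeated phrase rather than a period.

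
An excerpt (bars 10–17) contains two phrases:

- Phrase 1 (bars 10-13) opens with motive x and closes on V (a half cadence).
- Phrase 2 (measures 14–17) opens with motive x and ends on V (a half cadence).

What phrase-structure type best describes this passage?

repeated phrase

Both phrases have the same opening (x) and the same cadence (half cadence): the second is a restatement, not a consequent, so this is a repeated phrase rather than a period.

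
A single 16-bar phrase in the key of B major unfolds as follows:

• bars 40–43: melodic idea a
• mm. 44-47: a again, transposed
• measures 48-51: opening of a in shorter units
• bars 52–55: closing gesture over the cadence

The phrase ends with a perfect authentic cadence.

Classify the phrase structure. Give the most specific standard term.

Basic idea (mm. 40–43) + its repetition (measures 44–47) form the presentation; fragmentation and cadence (measures 48–55) form the continuation — the 16-bar whole is a sentence.

sentence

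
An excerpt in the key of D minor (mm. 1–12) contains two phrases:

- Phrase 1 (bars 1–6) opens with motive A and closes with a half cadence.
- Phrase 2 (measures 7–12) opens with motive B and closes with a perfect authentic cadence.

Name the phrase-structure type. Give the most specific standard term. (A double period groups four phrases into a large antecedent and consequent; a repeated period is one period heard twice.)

Phrase 1 ends with a half cadence (weaker) and phrase 2 with a perfect authentic cadence (stronger): antecedent + consequent = a period.
The two phrases open with different material (A / B), so the period is contrasting.

contrasting period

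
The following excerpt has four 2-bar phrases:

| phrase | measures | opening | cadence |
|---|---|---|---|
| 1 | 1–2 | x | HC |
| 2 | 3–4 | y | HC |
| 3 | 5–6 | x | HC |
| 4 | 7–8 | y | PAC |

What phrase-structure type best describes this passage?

parallel double period

Four phrases in two halves: the first half (mm. 1-4) ends with a half cadence, the second (mm. 5–8) with a perfect authentic cadence — a large antecedent–consequent pair, i.e. a double period.
Phrase 3 begins with the same material as phrase 1, making it parallel.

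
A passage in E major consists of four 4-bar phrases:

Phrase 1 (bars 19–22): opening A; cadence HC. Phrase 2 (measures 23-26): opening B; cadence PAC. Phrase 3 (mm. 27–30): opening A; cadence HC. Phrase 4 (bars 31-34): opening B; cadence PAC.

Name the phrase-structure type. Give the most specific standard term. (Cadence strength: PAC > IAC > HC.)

repeated period

The cadence pattern HC–PAC–HC–PAC is weak–strong twice, and phrases 3–4 restate phrases 1–2: a period heard twice, not a double period (which would end weakly at phrase 2).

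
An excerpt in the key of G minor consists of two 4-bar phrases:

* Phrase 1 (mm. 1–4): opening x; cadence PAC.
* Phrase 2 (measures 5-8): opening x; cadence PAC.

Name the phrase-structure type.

Both phrases have the same opening (x) and the same cadence (perfect authentic cadence): the second is a restatement, not a consequent, so this is a repeated phrase rather than a period.

repeated phrase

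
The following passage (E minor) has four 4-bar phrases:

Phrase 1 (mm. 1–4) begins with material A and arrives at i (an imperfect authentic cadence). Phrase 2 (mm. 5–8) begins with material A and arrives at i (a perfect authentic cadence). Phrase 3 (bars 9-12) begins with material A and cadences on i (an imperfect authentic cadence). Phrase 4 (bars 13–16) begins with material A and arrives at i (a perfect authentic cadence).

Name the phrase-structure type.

The cadence pattern IAC–PAC–IAC–PAC is weak–strong twice, and phrases 3–4 restate phrases 1–2: a period heard twice, not a double period (which would end weakly at phrase 2).

repeated period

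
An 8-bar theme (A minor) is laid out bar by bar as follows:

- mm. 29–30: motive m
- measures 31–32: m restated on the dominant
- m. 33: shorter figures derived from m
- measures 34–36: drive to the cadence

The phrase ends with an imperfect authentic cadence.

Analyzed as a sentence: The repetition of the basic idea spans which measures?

measures 31–32

The presentation of a sentence is the basic idea (mm. 29–30) plus its repetition (measures 31–32); the repetition of the basic idea is therefore mm. 31-32.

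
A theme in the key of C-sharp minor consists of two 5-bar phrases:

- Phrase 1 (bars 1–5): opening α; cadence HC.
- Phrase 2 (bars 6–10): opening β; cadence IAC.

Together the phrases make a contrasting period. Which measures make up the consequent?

The phrase ending with the weaker cadence (half cadence) is the antecedent; the one ending more conclusively (imperfect authentic cadence) is the consequent. The consequent is measures 6–10.

measures 6–10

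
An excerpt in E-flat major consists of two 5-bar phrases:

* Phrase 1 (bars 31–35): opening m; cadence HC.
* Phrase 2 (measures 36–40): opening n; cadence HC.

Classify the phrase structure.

The second phrase closes with a half cadence, which is not stronger than the first phrase's half cadence; without a weak→strong cadential pair there is no antecedent–consequent relationship, so this is a phrase group rather than a period.

phrase group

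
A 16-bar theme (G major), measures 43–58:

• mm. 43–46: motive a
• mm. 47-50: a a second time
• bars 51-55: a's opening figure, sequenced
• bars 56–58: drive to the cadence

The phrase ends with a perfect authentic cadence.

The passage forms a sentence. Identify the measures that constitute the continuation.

After the presentation (bars 43–50), the continuation covers the fragmentation through the cadence: bars 51–58.

measures 51–58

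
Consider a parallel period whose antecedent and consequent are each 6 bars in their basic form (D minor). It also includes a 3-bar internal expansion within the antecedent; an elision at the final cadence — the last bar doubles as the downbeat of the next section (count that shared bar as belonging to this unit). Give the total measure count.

15 measures

Basic parallel period: 6 + 6 = 12 bars.
12 (basic form) + 3 (internal expansion) = 15.
The elision shares a bar with the next section but does not change this unit's count.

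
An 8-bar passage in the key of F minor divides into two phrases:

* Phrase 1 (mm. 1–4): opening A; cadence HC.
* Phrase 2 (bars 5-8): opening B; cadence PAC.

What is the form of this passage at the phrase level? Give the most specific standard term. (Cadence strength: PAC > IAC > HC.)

Phrase 1 ends with a half cadence (weaker) and phrase 2 with a perfect authentic cadence (stronger): antecedent + consequent = a period.
The two phrases open with different material (A / B), so the period is contrasting.

contrasting period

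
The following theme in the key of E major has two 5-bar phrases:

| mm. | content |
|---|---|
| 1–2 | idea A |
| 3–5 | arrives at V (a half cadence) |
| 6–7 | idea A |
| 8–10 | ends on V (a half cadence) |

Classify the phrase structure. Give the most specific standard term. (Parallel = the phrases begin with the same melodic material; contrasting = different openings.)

repeated phrase

Both phrases have the same opening (A) and the same cadence (half cadence): the second is a restatement, not a consequent, so this is a repeated phrase rather than a period.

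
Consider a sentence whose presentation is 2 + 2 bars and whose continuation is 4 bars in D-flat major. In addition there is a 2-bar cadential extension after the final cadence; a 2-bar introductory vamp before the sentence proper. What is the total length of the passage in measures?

Basic sentence: 2 + 2 + 4 = 8 bars.
8 (basic form) + 2 (cadential extension) + 2 (introduction) = 12.

12 measures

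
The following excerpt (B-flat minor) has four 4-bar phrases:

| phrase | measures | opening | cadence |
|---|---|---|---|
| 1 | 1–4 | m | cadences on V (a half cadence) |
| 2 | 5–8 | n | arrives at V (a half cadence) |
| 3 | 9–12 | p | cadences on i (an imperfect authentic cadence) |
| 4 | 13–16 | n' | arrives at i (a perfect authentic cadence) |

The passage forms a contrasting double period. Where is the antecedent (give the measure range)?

In a double period the four phrases pair into a large antecedent (phrases 1–2, ending half cadence) and a large consequent (phrases 3–4, ending perfect authentic cadence). The antecedent spans mm. 1–8.

measures 1–8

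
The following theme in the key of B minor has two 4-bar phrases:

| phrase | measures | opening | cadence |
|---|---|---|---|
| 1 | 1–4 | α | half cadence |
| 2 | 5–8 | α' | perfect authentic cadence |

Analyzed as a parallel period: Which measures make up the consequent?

The antecedent is the phrase ending with the weaker cadence (half cadence, phrase 1) and the consequent the one ending more conclusively (perfect authentic cadence, phrase 2); the consequent is mm. 5-8.

measures 5–8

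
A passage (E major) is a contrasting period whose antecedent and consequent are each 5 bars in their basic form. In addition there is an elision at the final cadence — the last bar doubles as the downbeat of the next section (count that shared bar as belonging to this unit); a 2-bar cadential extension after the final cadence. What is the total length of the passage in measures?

Basic contrasting period: 5 + 5 = 10 bars.
10 (basic form) + 2 (cadential extension) = 12.
The elision shares a bar with the next section but does not change this unit's count.

12 measures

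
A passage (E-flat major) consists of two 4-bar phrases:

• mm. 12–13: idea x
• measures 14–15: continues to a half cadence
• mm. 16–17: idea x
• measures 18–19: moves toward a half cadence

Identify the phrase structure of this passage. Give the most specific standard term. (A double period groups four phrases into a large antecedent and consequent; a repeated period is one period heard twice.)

repeated phrase

Both phrases have the same opening (x) and the same cadence (half cadence): the second is a restatement, not a consequent, so this is a repeated phrase rather than a period.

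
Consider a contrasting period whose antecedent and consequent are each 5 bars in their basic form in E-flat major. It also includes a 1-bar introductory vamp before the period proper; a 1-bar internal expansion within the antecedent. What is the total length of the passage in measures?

12 measures

Basic contrasting period: 5 + 5 = 10 bars.
10 (basic form) + 1 (introduction) + 1 (internal expansion) = 12.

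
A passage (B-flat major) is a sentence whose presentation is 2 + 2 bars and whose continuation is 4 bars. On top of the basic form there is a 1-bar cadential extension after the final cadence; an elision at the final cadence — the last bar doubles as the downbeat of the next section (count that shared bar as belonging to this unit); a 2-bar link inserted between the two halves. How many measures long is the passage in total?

Basic sentence: 2 + 2 + 4 = 8 bars.
8 (basic form) + 1 (cadential extension) + 2 (link) = 11.
The elision shares a bar with the next section but does not change this unit's count.

11 measures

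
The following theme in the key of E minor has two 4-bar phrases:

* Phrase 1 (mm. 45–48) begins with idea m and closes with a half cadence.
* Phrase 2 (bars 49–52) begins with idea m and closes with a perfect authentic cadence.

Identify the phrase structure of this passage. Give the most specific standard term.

parallel period

Phrase 1 ends with a half cadence (weaker) and phrase 2 with a perfect authentic cadence (stronger): antecedent + consequent = a period.
The two phrases open with the same material (m / m), so the period is parallel.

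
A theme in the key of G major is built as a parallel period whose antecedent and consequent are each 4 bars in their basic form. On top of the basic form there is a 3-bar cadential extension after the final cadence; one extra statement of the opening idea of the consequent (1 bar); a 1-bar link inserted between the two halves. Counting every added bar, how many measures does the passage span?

Basic parallel period: 4 + 4 = 8 bars.
8 (basic form) + 3 (cadential extension) + 1 (extra statement) + 1 (link) = 13.

13 measures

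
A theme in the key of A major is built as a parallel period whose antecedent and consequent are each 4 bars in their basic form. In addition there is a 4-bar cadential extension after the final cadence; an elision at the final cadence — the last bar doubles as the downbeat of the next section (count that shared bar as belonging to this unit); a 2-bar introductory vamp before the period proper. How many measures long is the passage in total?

Basic parallel period: 4 + 4 = 8 bars.
8 (basic form) + 4 (cadential extension) + 2 (introduction) = 14.
The elision shares a bar with the next section but does not change this unit's count.

14 measures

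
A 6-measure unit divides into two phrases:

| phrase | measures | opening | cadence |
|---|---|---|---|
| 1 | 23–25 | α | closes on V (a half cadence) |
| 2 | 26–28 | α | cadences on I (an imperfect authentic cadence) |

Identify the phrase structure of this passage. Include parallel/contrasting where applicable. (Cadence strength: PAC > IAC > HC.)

parallel period

Phrase 1 ends with a half cadence (weaker) and phrase 2 with an imperfect authentic cadence (stronger): antecedent + consequent = a period.
The two phrases open with the same material (α / α), so the period is parallel.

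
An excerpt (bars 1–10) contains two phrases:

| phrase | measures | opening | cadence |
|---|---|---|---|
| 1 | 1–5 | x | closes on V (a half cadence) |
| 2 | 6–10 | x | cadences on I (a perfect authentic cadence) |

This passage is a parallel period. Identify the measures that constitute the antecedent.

measures 1–5

The antecedent is the phrase ending with the weaker cadence (half cadence, phrase 1) and the consequent the one ending more conclusively (perfect authentic cadence, phrase 2); the antecedent is bars 1–5.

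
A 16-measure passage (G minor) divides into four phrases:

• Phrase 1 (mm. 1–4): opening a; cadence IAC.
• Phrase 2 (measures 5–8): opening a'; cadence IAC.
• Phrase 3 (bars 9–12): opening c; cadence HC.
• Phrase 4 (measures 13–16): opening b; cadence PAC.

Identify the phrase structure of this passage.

contrasting double period

Four phrases in two halves: the first half (bars 1–8) ends with an imperfect authentic cadence, the second (mm. 9–16) with a perfect authentic cadence — a large antecedent–consequent pair, i.e. a double period.
Phrase 3 begins with different material from phrase 1, making it contrasting.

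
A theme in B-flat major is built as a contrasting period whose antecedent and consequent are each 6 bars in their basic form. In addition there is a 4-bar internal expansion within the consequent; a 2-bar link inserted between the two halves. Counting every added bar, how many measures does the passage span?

18 measures

Basic contrasting period: 6 + 6 = 12 bars.
12 (basic form) + 4 (internal expansion) + 2 (link) = 18.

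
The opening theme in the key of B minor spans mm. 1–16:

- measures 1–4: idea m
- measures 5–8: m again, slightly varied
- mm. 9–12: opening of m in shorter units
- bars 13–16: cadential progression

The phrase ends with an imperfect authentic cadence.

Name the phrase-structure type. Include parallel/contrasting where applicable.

Basic idea (measures 1-4) + its repetition (mm. 5-8) form the presentation; fragmentation and cadence (bars 9-16) form the continuation — the 16-bar whole is a sentence.

sentence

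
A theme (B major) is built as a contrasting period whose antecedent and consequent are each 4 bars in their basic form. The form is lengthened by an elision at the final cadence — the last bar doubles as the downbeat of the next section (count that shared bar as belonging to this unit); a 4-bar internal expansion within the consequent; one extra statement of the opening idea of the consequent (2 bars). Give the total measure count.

14 measures

Basic contrasting period: 4 + 4 = 8 bars.
8 (basic form) + 4 (internal expansion) + 2 (extra statement) = 14.
The elision shares a bar with the next section but does not change this unit's count.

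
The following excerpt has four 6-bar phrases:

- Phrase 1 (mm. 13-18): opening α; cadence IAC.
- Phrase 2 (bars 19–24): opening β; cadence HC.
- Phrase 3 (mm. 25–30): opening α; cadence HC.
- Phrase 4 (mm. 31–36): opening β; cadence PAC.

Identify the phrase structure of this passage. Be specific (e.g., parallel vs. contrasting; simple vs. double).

Four phrases in two halves: the first half (mm. 13–24) ends with a half cadence, the second (mm. 25–36) with a perfect authentic cadence — a large antecedent–consequent pair, i.e. a double period.
Phrase 3 begins with the same material as phrase 1, making it parallel.

parallel double period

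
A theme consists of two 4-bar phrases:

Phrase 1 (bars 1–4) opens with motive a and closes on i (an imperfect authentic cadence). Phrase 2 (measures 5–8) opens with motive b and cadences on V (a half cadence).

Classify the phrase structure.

phrase group

The second phrase closes with a half cadence, which is not stronger than the first phrase's imperfect authentic cadence; without a weak→strong cadential pair there is no antecedent–consequent relationship, so this is a phrase group rather than a period.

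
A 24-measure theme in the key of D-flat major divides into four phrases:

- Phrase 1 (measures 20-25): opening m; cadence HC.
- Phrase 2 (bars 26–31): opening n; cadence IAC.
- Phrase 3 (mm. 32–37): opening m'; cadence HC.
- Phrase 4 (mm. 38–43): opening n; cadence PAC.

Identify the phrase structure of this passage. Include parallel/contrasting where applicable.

parallel double period

Four phrases in two halves: the first half (measures 20–31) ends with an imperfect authentic cadence, the second (bars 32–43) with a perfect authentic cadence — a large antecedent–consequent pair, i.e. a double period.
Phrase 3 begins with the same material as phrase 1, making it parallel.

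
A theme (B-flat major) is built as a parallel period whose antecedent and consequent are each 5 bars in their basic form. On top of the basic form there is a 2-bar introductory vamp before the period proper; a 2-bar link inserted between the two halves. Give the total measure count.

Basic parallel period: 5 + 5 = 10 bars.
10 (basic form) + 2 (introduction) + 2 (link) = 14.

14 measures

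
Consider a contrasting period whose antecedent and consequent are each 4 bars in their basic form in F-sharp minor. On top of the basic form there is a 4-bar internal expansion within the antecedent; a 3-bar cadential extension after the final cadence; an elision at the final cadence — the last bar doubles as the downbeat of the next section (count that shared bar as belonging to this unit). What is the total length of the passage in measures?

15 measures

Basic contrasting period: 4 + 4 = 8 bars.
8 (basic form) + 4 (internal expansion) + 3 (cadential extension) = 15.
The elision shares a bar with the next section but does not change this unit's count.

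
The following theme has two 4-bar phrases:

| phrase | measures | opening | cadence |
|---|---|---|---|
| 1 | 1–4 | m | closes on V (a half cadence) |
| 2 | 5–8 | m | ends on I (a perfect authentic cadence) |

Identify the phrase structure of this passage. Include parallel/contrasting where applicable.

parallel period

Phrase 1 ends with a half cadence (weaker) and phrase 2 with a perfect authentic cadence (stronger): antecedent + consequent = a period.
The two phrases open with the same material (m / m), so the period is parallel.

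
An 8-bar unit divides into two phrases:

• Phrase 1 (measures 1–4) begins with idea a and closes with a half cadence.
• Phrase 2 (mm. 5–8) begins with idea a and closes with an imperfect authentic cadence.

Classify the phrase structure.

Phrase 1 ends with a half cadence (weaker) and phrase 2 with an imperfect authentic cadence (stronger): antecedent + consequent = a period.
The two phrases open with the same material (a / a), so the period is parallel.

parallel period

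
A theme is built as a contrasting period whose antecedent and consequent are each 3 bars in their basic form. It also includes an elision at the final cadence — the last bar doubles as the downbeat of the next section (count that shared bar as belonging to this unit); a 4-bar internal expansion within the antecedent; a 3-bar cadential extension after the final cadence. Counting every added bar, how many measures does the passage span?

Basic contrasting period: 3 + 3 = 6 bars.
6 (basic form) + 4 (internal expansion) + 3 (cadential extension) = 13.
The elision shares a bar with the next section but does not change this unit's count.

13 measures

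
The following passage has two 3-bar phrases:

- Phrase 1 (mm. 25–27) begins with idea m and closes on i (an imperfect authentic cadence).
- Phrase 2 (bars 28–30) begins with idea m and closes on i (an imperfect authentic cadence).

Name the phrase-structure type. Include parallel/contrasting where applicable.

repeated phrase

Both phrases have the same opening (m) and the same cadence (imperfect authentic cadence): the second is a restatement, not a consequent, so this is a repeated phrase rather than a period.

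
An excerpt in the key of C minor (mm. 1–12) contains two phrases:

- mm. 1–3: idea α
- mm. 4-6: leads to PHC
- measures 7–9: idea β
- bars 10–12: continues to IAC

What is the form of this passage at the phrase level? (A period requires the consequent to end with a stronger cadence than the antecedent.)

contrasting period

Phrase 1 ends with a Phrygian half cadence (weaker) and phrase 2 with an imperfect authentic cadence (stronger): antecedent + consequent = a period.
The two phrases open with different material (α / β), so the period is contrasting.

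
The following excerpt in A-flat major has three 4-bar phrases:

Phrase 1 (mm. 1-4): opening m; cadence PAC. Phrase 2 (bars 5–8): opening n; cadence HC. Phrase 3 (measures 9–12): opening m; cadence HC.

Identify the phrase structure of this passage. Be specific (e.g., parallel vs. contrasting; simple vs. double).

The final phrase closes with a half cadence, which is not stronger than the preceding half cadence; the 3 phrases lack an overall antecedent–consequent design and so form a phrase group.

phrase group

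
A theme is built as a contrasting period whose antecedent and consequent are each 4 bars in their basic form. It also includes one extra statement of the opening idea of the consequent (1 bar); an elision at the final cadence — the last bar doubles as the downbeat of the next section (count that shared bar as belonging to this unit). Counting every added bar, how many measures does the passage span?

Basic contrasting period: 4 + 4 = 8 bars.
8 (basic form) + 1 (extra statement) = 9.
The elision shares a bar with the next section but does not change this unit's count.

9 measures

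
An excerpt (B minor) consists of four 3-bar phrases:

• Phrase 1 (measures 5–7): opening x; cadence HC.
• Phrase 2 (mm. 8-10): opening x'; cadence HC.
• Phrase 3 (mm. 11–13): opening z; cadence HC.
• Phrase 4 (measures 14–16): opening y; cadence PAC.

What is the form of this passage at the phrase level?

Four phrases in two halves: the first half (mm. 5–10) ends with a half cadence, the second (mm. 11-16) with a perfect authentic cadence — a large antecedent–consequent pair, i.e. a double period.
Phrase 3 begins with different material from phrase 1, making it contrasting.

contrasting double period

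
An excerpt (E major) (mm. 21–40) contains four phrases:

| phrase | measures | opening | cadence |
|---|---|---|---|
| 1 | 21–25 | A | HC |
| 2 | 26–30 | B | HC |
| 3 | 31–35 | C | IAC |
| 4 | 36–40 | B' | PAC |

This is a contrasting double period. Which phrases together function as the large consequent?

phrases 3 and 4

In a double period the first pair of phrases (ending half cadence) is the large antecedent and the second pair (ending perfect authentic cadence) is the large consequent; the consequent is phrases 3 and 4.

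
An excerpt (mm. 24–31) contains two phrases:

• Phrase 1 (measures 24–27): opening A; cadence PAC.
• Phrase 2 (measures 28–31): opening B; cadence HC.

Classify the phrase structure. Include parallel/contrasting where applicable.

phrase group

The second phrase closes with a half cadence, which is not stronger than the first phrase's perfect authentic cadence; without a weak→strong cadential pair there is no antecedent–consequent relationship, so this is a phrase group rather than a period.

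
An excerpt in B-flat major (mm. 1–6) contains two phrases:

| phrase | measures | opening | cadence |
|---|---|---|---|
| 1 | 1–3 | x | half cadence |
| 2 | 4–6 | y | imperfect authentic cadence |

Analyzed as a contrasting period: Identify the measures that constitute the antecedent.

measures 1–3

The antecedent is the phrase ending with the weaker cadence (half cadence, phrase 1) and the consequent the one ending more conclusively (imperfect authentic cadence, phrase 2); the antecedent is mm. 1–3.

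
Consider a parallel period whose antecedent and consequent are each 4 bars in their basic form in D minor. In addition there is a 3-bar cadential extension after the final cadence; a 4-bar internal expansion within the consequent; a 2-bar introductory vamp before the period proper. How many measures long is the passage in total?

17 measures

Basic parallel period: 4 + 4 = 8 bars.
8 (basic form) + 3 (cadential extension) + 4 (internal expansion) + 2 (introduction) = 17.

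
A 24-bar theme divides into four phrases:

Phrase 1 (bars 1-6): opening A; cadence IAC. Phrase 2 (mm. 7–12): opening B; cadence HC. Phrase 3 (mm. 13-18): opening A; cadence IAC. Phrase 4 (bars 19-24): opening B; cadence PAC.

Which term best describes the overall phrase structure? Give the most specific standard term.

parallel double period

Four phrases in two halves: the first half (mm. 1-12) ends with a half cadence, the second (mm. 13–24) with a perfect authentic cadence — a large antecedent–consequent pair, i.e. a double period.
Phrase 3 begins with the same material as phrase 1, making it parallel.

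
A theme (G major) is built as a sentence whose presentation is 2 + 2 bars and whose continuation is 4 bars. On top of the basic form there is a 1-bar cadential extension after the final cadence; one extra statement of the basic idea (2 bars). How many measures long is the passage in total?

11 measures

Basic sentence: 2 + 2 + 4 = 8 bars.
8 (basic form) + 1 (cadential extension) + 2 (extra statement) = 11.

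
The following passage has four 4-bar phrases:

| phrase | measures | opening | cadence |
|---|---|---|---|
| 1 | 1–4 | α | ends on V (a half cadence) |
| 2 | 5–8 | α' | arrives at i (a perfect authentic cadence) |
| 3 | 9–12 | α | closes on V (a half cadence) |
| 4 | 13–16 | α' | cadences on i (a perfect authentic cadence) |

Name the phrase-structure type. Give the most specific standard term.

repeated period

The cadence pattern HC–PAC–HC–PAC is weak–strong twice, and phrases 3–4 restate phrases 1–2: a period heard twice, not a double period (which would end weakly at phrase 2).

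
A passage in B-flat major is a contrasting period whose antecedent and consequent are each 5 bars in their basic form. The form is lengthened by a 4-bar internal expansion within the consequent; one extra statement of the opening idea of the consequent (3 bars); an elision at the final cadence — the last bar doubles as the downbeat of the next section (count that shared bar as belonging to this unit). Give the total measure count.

Basic contrasting period: 5 + 5 = 10 bars.
10 (basic form) + 4 (internal expansion) + 3 (extra statement) = 17.
The elision shares a bar with the next section but does not change this unit's count.

17 measures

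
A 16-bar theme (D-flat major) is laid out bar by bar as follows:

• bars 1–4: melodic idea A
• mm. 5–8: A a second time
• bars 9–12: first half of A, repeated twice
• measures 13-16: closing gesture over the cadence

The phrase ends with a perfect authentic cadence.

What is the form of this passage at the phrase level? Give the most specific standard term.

Basic idea (bars 1–4) + its repetition (bars 5–8) form the presentation; fragmentation and cadence (mm. 9–16) form the continuation — the 16-bar whole is a sentence.

sentence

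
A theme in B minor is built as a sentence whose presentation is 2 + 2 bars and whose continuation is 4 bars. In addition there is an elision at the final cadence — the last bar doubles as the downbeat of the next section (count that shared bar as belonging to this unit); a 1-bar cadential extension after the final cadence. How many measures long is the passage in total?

Basic sentence: 2 + 2 + 4 = 8 bars.
8 (basic form) + 1 (cadential extension) = 9.
The elision shares a bar with the next section but does not change this unit's count.

9 measures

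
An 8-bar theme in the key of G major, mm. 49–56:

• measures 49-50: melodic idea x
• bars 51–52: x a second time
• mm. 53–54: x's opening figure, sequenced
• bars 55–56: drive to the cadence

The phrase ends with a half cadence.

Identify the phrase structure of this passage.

sentence

Basic idea (bars 49–50) + its repetition (measures 51–52) form the presentation; fragmentation and cadence (bars 53–56) form the continuation — the 8-bar whole is a sentence.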